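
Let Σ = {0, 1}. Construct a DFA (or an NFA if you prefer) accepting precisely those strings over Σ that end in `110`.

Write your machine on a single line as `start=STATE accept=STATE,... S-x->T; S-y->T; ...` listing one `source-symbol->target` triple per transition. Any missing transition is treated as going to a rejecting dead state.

start=S0; accept=S3; S0-0->S0; S0-1->S1; S1-0->S0; S1-1->S2; S2-0->S3; S2-1->S2; S3-0->S0; S3-1->S1

Let each state record the length of the longest suffix of the input read so far that is also a prefix of `110`. S1 means the last symbol is `1`; S2 means the last 2 symbols are `11`; S3 means the last 3 symbols are `110`. Accept only at S3, where the string currently ends in `110`.
4 states suffice.
        0   1  
>  S0   S0  S1 
   S1   S0  S2 
   S2   S3  S2 
 * S3   S0  S1 
(> = start, * = accepting)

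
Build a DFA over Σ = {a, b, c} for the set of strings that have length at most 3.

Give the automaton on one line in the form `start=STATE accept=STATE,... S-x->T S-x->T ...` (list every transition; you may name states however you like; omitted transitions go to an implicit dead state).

start=s0 accept=s0,s1,s2,s3 s0-a->s1 s0-b->s1 s0-c->s1 s1-a->s2 s1-b->s2 s1-c->s2 s2-a->s3 s2-b->s3 s2-c->s3 s3-a->s4 s3-b->s4 s3-c->s4 s4-a->s4 s4-b->s4 s4-c->s4

Count input length up to 4: every symbol moves from s0 toward s4, which means 'more than 3' and absorbs. Accept from {s0, s1, s2, s3}.
A 5-state machine:
        a   b   c  
>* s0   s1  s1  s1 
 * s1   s2  s2  s2 
 * s2   s3  s3  s3 
 * s3   s4  s4  s4 
   s4   s4  s4  s4 
(> = start, * = accepting)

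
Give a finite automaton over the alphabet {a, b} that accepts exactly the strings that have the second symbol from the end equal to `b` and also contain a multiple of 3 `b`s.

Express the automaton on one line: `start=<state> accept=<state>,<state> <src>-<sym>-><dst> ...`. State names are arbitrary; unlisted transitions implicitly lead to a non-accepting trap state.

Handle the two conditions separately and then intersect. One (7 states) tracks the last 2 symbols read; the other (3 states) tracks the count of `b`s modulo 3. Each combined state is a pair, one component from each; accept when both components accept. After merging equivalent states the machine shrinks.
With 7 states:
        a   b  
>  q0   q0  q1 
   q1   q1  q2 
   q2   q3  q4 
   q3   q3  q5 
 * q4   q6  q1 
   q5   q6  q1 
 * q6   q0  q1 
(> = start, * = accepting)

start=q0 accept=q4,q6 q0-a->q0 q0-b->q1 q1-a->q1 q1-b->q2 q2-a->q3 q2-b->q4 q3-a->q3 q3-b->q5 q4-a->q6 q4-b->q1 q5-a->q6 q5-b->q1 q6-a->q0 q6-b->q1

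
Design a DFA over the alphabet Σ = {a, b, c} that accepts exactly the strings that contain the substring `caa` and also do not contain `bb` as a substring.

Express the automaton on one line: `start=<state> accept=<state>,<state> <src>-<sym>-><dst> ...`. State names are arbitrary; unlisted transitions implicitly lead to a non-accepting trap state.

start=S0 accept=S6,S8 S0-a->S0 S0-b->S1 S0-c->S2 S1-a->S0 S1-b->S3 S1-c->S2 S2-a->S4 S2-b->S1 S2-c->S2 S3-a->S3 S3-b->S3 S3-c->S5 S4-a->S6 S4-b->S1 S4-c->S2 S5-a->S7 S5-b->S3 S5-c->S5 S6-a->S6 S6-b->S8 S6-c->S6 S7-a->S9 S7-b->S3 S7-c->S5 S8-a->S6 S8-b->S9 S8-c->S6 S9-a->S9 S9-b->S9 S9-c->S9

Run two small machines in parallel and take their product. The first has 4 states tracking whether and how much of `caa` has been seen; the second has 3 states tracking partial matches of the forbidden pattern `bb`. A product state is a pair (one from each), accepting exactly when both do.
10 states suffice.
        a   b   c  
>  S0   S0  S1  S2 
   S1   S0  S3  S2 
   S2   S4  S1  S2 
   S3   S3  S3  S5 
   S4   S6  S1  S2 
   S5   S7  S3  S5 
 * S6   S6  S8  S6 
   S7   S9  S3  S5 
 * S8   S6  S9  S6 
   S9   S9  S9  S9 
(> = start, * = accepting)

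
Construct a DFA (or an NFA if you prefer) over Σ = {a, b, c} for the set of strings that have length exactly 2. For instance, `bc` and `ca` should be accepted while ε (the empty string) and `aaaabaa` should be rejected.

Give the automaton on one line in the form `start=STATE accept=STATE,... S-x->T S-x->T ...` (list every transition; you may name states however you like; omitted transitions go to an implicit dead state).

start=S0 accept=S2 S0-a->S1 S0-b->S1 S0-c->S1 S1-a->S2 S1-b->S2 S1-c->S2 S2-a->S3 S2-b->S3 S2-c->S3 S3-a->S3 S3-b->S3 S3-c->S3

We only need to distinguish lengths 0, 1, …, 2, and '>2'. Chain S0 → S1 → S2 → S3 on every symbol, with S3 looping. Accepting states: {S2}.
A 4-state machine:
        a   b   c  
>  S0   S1  S1  S1 
   S1   S2  S2  S2 
 * S2   S3  S3  S3 
   S3   S3  S3  S3 
(> = start, * = accepting)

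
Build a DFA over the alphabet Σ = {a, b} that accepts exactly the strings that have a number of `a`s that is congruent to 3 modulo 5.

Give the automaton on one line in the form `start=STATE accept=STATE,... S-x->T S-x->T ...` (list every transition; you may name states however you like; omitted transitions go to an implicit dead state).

Keep the running count of `a`s modulo 5: each `a` advances along the cycle S0 → S1 → S2 → S3 → S4 → S0 while other symbols loop. Accept at S3.
        a   b  
>  S0   S1  S0 
   S1   S2  S1 
   S2   S3  S2 
 * S3   S4  S3 
   S4   S0  S4 
(> = start, * = accepting)

start=S0 accept=S3 S0-a->S1 S0-b->S0 S1-a->S2 S1-b->S1 S2-a->S3 S2-b->S2 S3-a->S4 S3-b->S3 S4-a->S0 S4-b->S4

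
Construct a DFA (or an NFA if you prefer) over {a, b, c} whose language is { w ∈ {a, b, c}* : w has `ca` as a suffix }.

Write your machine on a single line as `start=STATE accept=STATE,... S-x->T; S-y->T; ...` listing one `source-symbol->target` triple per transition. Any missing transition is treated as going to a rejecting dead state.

Let each state record the length of the longest suffix of the input read so far that is also a prefix of `ca`. S1 means the last symbol is `c`; S2 means the last 2 symbols are `ca`. Accept only at S2, where the string currently ends in `ca`.
A 3-state machine:
        a   b   c  
>  S0   S0  S0  S1 
   S1   S2  S0  S1 
 * S2   S0  S0  S1 
(> = start, * = accepting)

start=S0; accept=S2; S0-a->S0; S0-b->S0; S0-c->S1; S1-a->S2; S1-b->S0; S1-c->S1; S2-a->S0; S2-b->S0; S2-c->S1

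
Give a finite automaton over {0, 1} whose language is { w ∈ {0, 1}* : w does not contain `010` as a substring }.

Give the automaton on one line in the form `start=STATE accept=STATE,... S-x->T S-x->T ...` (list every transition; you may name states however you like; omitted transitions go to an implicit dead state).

This is the complement of 'contains `010`'. Use the same substring-matching states — S0 through S3 holding how much of `010` has just been matched — but flip the accepting set: everything except the trap S3 accepts.
With 4 states:
        0   1  
>* S0   S1  S0 
 * S1   S1  S2 
 * S2   S3  S0 
   S3   S3  S3 
(> = start, * = accepting)

start=S0 accept=S0,S1,S2 S0-0->S1 S0-1->S0 S1-0->S1 S1-1->S2 S2-0->S3 S2-1->S0 S3-0->S3 S3-1->S3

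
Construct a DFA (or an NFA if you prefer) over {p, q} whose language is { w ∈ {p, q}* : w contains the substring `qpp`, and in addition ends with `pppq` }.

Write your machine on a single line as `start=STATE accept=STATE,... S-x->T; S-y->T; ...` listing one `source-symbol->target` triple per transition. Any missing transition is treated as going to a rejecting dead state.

Build one automaton per condition and run them in lockstep. One (4 states) tracks whether and how much of `qpp` has been seen; the other (5 states) tracks how much of the suffix `pppq` has currently been matched. Each combined state is a pair, one component from each; accept when both components accept. After merging equivalent states the machine shrinks.
        p   q  
>  S0   S0  S1 
   S1   S2  S1 
   S2   S3  S1 
   S3   S4  S1 
   S4   S4  S5 
 * S5   S2  S1 
(> = start, * = accepting)

start=S0; accept=S5; S0-p->S0; S0-q->S1; S1-p->S2; S1-q->S1; S2-p->S3; S2-q->S1; S3-p->S4; S3-q->S1; S4-p->S4; S4-q->S5; S5-p->S2; S5-q->S1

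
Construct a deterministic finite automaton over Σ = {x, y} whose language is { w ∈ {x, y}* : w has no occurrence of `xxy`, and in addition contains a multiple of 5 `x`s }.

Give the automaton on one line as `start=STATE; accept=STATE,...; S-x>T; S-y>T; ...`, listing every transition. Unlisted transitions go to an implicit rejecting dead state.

start=q0; accept=q0,q10,q19; q0-x>q1; q0-y>q0; q1-x>q2; q1-y>q3; q2-x>q4; q2-y>q5; q3-x>q6; q3-y>q3; q4-x>q7; q4-y>q8; q5-x>q8; q5-y>q5; q6-x>q4; q6-y>q9; q7-x>q10; q7-y>q11; q8-x>q11; q8-y>q8; q9-x>q12; q9-y>q9; q10-x>q13; q10-y>q14; q11-x>q14; q11-y>q11; q12-x>q7; q12-y>q15; q13-x>q2; q13-y>q16; q14-x>q16; q14-y>q14; q15-x>q17; q15-y>q15; q16-x>q5; q16-y>q16; q17-x>q10; q17-y>q18; q18-x>q19; q18-y>q18; q19-x>q13; q19-y>q0

Build one automaton per condition and run them in lockstep. One (4 states) tracks partial matches of the forbidden pattern `xxy`; the other (5 states) tracks the count of `x`s modulo 5. Each combined state is a pair, one component from each; accept when both components accept.
With 20 states:
          x    y  
>* q0     q1   q0 
   q1     q2   q3 
   q2     q4   q5 
   q3     q6   q3 
   q4     q7   q8 
   q5     q8   q5 
   q6     q4   q9 
   q7    q10  q11 
   q8    q11   q8 
   q9    q12   q9 
 * q10   q13  q14 
   q11   q14  q11 
   q12    q7  q15 
   q13    q2  q16 
   q14   q16  q14 
   q15   q17  q15 
   q16    q5  q16 
   q17   q10  q18 
   q18   q19  q18 
 * q19   q13   q0 
(> = start, * = accepting)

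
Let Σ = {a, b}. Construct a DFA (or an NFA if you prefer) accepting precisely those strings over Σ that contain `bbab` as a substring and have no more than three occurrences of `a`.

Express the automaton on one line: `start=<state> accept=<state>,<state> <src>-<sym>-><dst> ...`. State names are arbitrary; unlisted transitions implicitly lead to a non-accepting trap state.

start=q0 accept=q12,q14,q15 q0-a->q1 q0-b->q2 q1-a->q3 q1-b->q4 q2-a->q1 q2-b->q5 q3-a->q6 q3-b->q7 q4-a->q3 q4-b->q8 q5-a->q9 q5-b->q5 q6-a->q6 q6-b->q6 q7-a->q6 q7-b->q10 q8-a->q11 q8-b->q8 q9-a->q3 q9-b->q12 q10-a->q13 q10-b->q10 q11-a->q6 q11-b->q14 q12-a->q14 q12-b->q12 q13-a->q6 q13-b->q15 q14-a->q15 q14-b->q14 q15-a->q6 q15-b->q15

Handle the two conditions separately and then intersect. The first has 5 states tracking whether and how much of `bbab` has been seen; the second has 5 states tracking the count of `a`s, saturating at 4. A product state is a pair (one from each), accepting exactly when both do. Equivalent product states are then merged.
A 16-state machine:
          a    b  
>  q0     q1   q2 
   q1     q3   q4 
   q2     q1   q5 
   q3     q6   q7 
   q4     q3   q8 
   q5     q9   q5 
   q6     q6   q6 
   q7     q6  q10 
   q8    q11   q8 
   q9     q3  q12 
   q10   q13  q10 
   q11    q6  q14 
 * q12   q14  q12 
   q13    q6  q15 
 * q14   q15  q14 
 * q15    q6  q15 
(> = start, * = accepting)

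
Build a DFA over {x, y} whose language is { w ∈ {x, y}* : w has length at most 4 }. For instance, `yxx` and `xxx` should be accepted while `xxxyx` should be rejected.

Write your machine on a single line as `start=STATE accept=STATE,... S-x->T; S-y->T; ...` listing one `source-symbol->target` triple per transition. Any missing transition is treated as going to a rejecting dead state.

start=S0; accept=S0,S1,S2,S3,S4; S0-x->S1; S0-y->S1; S1-x->S2; S1-y->S2; S2-x->S3; S2-y->S3; S3-x->S4; S3-y->S4; S4-x->S5; S4-y->S5; S5-x->S5; S5-y->S5

We only need to distinguish lengths 0, 1, …, 4, and '>4'. Chain S0 → S1 → S2 → S3 → S4 → S5 on every symbol, with S5 looping. Accepting states: {S0, S1, S2, S3, S4}.
A 6-state machine:
        x   y  
>* S0   S1  S1 
 * S1   S2  S2 
 * S2   S3  S3 
 * S3   S4  S4 
 * S4   S5  S5 
   S5   S5  S5 
(> = start, * = accepting)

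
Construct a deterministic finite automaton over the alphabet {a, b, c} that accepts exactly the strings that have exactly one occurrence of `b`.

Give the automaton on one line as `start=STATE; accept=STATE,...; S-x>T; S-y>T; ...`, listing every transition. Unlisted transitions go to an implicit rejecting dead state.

Count `b`s, saturating at 2: state q0 means no `b` yet, q1 means one `b` seen, q2 means more than one. Each `b` increments (capped at q2); other symbols loop. Accept from {q1}.
3 states suffice.
        a   b   c  
>  q0   q0  q1  q0 
 * q1   q1  q2  q1 
   q2   q2  q2  q2 
(> = start, * = accepting)

start=q0; accept=q1; q0-a>q0; q0-b>q1; q0-c>q0; q1-a>q1; q1-b>q2; q1-c>q1; q2-a>q2; q2-b>q2; q2-c>q2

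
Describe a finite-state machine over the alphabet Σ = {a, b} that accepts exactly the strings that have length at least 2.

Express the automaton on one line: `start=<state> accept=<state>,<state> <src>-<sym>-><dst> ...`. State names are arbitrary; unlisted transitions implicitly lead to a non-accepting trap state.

start=S0 accept=S2,S3 S0-a->S1 S0-b->S1 S1-a->S2 S1-b->S2 S2-a->S3 S2-b->S3 S3-a->S3 S3-b->S3

We only need to distinguish lengths 0, 1, …, 2, and '>2'. Chain S0 → S1 → S2 → S3 on every symbol, with S3 looping. Accepting states: {S2, S3}.
4 states suffice.
        a   b  
>  S0   S1  S1 
   S1   S2  S2 
 * S2   S3  S3 
 * S3   S3  S3 
(> = start, * = accepting)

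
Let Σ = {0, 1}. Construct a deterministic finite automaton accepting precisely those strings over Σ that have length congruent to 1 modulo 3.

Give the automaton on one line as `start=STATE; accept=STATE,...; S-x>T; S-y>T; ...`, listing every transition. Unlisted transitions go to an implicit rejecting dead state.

start=S0; accept=S1; S0-0>S1; S0-1>S1; S1-0>S2; S1-1>S2; S2-0>S0; S2-1>S0

Count input length modulo 3: every symbol advances one step around the cycle S0 → S1 → S2 → S0. Accept at S1.
        0   1  
>  S0   S1  S1 
 * S1   S2  S2 
   S2   S0  S0 
(> = start, * = accepting)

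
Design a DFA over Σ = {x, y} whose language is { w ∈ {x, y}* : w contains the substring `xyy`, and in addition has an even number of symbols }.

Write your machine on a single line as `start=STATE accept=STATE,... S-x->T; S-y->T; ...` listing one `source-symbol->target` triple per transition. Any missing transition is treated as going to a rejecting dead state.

Run two small machines in parallel and take their product. One (4 states) tracks whether and how much of `xyy` has been seen; the other (2 states) tracks the input length modulo 2. Each combined state is a pair, one component from each; accept when both components accept.
An 8-state machine:
        x   y  
>  q0   q1  q2 
   q1   q3  q4 
   q2   q3  q0 
   q3   q1  q5 
   q4   q1  q6 
   q5   q3  q7 
   q6   q7  q7 
 * q7   q6  q6 
(> = start, * = accepting)

start=q0; accept=q7; q0-x->q1; q0-y->q2; q1-x->q3; q1-y->q4; q2-x->q3; q2-y->q0; q3-x->q1; q3-y->q5; q4-x->q1; q4-y->q6; q5-x->q3; q5-y->q7; q6-x->q7; q6-y->q7; q7-x->q6; q7-y->q6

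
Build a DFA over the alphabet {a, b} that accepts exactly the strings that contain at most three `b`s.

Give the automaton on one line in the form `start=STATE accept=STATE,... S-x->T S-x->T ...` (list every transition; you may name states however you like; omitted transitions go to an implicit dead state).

Count `b`s, saturating at 4: states s0 through s3 mean 0 through 3 `b`s seen; s4 means more than 3. Each `b` increments (capped at s4); other symbols loop. Accept from {s0, s1, s2, s3}.
        a   b  
>* s0   s0  s1 
 * s1   s1  s2 
 * s2   s2  s3 
 * s3   s3  s4 
   s4   s4  s4 
(> = start, * = accepting)

start=s0 accept=s0,s1,s2,s3 s0-a->s0 s0-b->s1 s1-a->s1 s1-b->s2 s2-a->s2 s2-b->s3 s3-a->s3 s3-b->s4 s4-a->s4 s4-b->s4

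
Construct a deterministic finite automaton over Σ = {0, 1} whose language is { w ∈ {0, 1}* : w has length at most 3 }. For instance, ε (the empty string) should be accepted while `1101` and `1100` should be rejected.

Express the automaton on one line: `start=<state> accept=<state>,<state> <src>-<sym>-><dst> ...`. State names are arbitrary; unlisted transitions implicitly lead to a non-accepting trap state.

start=q0 accept=q0,q1,q2,q3 q0-0->q1 q0-1->q1 q1-0->q2 q1-1->q2 q2-0->q3 q2-1->q3 q3-0->q4 q3-1->q4 q4-0->q4 q4-1->q4

We only need to distinguish lengths 0, 1, …, 3, and '>3'. Chain q0 → q1 → q2 → q3 → q4 on every symbol, with q4 looping. Accepting states: {q0, q1, q2, q3}.
A 5-state machine:
        0   1  
>* q0   q1  q1 
 * q1   q2  q2 
 * q2   q3  q3 
 * q3   q4  q4 
   q4   q4  q4 
(> = start, * = accepting)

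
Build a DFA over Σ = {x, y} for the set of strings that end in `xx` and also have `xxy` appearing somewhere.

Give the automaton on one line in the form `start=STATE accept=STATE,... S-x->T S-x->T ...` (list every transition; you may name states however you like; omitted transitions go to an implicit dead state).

start=q0 accept=q5 q0-x->q1 q0-y->q0 q1-x->q2 q1-y->q0 q2-x->q2 q2-y->q3 q3-x->q4 q3-y->q3 q4-x->q5 q4-y->q3 q5-x->q5 q5-y->q3

Run two small machines in parallel and take their product. The first has 3 states tracking how much of the suffix `xx` has currently been matched; the second has 4 states tracking whether and how much of `xxy` has been seen. A product state is a pair (one from each), accepting exactly when both do.
With 6 states:
        x   y  
>  q0   q1  q0 
   q1   q2  q0 
   q2   q2  q3 
   q3   q4  q3 
   q4   q5  q3 
 * q5   q5  q3 
(> = start, * = accepting)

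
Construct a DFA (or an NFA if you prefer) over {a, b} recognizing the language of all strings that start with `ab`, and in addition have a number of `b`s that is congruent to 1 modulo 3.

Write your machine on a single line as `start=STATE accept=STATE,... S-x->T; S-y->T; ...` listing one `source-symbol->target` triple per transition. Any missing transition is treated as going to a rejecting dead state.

Handle the two conditions separately and then intersect. One (4 states) tracks whether the input so far still matches the prefix `ab`; the other (3 states) tracks the count of `b`s modulo 3. Each combined state is a pair, one component from each; accept when both components accept.
8 states suffice.
        a   b  
>  q0   q1  q2 
   q1   q3  q4 
   q2   q2  q5 
   q3   q3  q2 
 * q4   q4  q6 
   q5   q5  q3 
   q6   q6  q7 
   q7   q7  q4 
(> = start, * = accepting)

start=q0; accept=q4; q0-a->q1; q0-b->q2; q1-a->q3; q1-b->q4; q2-a->q2; q2-b->q5; q3-a->q3; q3-b->q2; q4-a->q4; q4-b->q6; q5-a->q5; q5-b->q3; q6-a->q6; q6-b->q7; q7-a->q7; q7-b->q4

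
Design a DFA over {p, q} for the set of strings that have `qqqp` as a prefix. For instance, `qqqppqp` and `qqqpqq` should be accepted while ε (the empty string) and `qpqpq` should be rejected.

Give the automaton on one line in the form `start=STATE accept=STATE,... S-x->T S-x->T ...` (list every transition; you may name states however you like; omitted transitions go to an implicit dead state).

start=s0 accept=s4 s0-p->s5 s0-q->s1 s1-p->s5 s1-q->s2 s2-p->s5 s2-q->s3 s3-p->s4 s3-q->s5 s4-p->s4 s4-q->s4 s5-p->s5 s5-q->s5

Check the first 4 symbols one by one: s0 through s3 record how many have matched `qqqp` so far; any wrong symbol goes to the dead state s5. After all 4 match we enter the accepting sink s4.
A 6-state machine:
        p   q  
>  s0   s5  s1 
   s1   s5  s2 
   s2   s5  s3 
   s3   s4  s5 
 * s4   s4  s4 
   s5   s5  s5 
(> = start, * = accepting)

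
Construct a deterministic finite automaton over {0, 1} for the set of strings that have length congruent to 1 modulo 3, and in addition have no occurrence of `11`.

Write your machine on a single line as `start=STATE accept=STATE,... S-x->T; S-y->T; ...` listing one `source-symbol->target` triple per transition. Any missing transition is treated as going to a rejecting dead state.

start=q0; accept=q1,q2; q0-0->q1; q0-1->q2; q1-0->q3; q1-1->q4; q2-0->q3; q2-1->q5; q3-0->q0; q3-1->q6; q4-0->q0; q4-1->q5; q5-0->q5; q5-1->q5; q6-0->q1; q6-1->q5

Build one automaton per condition and run them in lockstep. The first has 3 states tracking the input length modulo 3; the second has 3 states tracking partial matches of the forbidden pattern `11`. A product state is a pair (one from each), accepting exactly when both do. Equivalent product states are then merged.
        0   1  
>  q0   q1  q2 
 * q1   q3  q4 
 * q2   q3  q5 
   q3   q0  q6 
   q4   q0  q5 
   q5   q5  q5 
   q6   q1  q5 
(> = start, * = accepting)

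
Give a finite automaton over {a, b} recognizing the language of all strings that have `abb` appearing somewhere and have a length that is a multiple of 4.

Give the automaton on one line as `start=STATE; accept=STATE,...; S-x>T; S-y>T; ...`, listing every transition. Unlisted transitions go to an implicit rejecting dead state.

Handle the two conditions separately and then intersect. The first has 4 states tracking whether and how much of `abb` has been seen; the second has 4 states tracking the input length modulo 4. A product state is a pair (one from each), accepting exactly when both do.
16 states suffice.
          a    b  
>  q0     q1   q2 
   q1     q3   q4 
   q2     q3   q5 
   q3     q6   q7 
   q4     q6   q8 
   q5     q6   q9 
   q6    q10  q11 
   q7    q10  q12 
   q8    q12  q12 
   q9    q10   q0 
   q10    q1  q13 
   q11    q1  q14 
 * q12   q14  q14 
   q13    q3  q15 
   q14   q15  q15 
   q15    q8   q8 
(> = start, * = accepting)

start=q0; accept=q12; q0-a>q1; q0-b>q2; q1-a>q3; q1-b>q4; q2-a>q3; q2-b>q5; q3-a>q6; q3-b>q7; q4-a>q6; q4-b>q8; q5-a>q6; q5-b>q9; q6-a>q10; q6-b>q11; q7-a>q10; q7-b>q12; q8-a>q12; q8-b>q12; q9-a>q10; q9-b>q0; q10-a>q1; q10-b>q13; q11-a>q1; q11-b>q14; q12-a>q14; q12-b>q14; q13-a>q3; q13-b>q15; q14-a>q15; q14-b>q15; q15-a>q8; q15-b>q8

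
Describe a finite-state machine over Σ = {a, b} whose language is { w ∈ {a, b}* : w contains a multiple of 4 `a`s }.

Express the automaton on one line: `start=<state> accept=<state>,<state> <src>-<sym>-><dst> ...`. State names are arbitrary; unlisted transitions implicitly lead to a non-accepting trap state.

The only thing that matters is how many `a`s have appeared, reduced mod 4. Use one state per residue: q0 for 0, …, q3 for 3. Reading `a` moves to the next residue; anything else stays put. q0 is accepting.
4 states suffice.
        a   b  
>* q0   q1  q0 
   q1   q2  q1 
   q2   q3  q2 
   q3   q0  q3 
(> = start, * = accepting)

start=q0 accept=q0 q0-a->q1 q0-b->q0 q1-a->q2 q1-b->q1 q2-a->q3 q2-b->q2 q3-a->q0 q3-b->q3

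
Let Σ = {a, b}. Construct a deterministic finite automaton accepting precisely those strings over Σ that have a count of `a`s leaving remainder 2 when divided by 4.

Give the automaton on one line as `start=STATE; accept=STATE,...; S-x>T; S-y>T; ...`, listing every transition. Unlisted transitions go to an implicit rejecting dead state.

start=S0; accept=S2; S0-a>S1; S0-b>S0; S1-a>S2; S1-b>S1; S2-a>S3; S2-b>S2; S3-a>S0; S3-b>S3

Keep the running count of `a`s modulo 4: each `a` advances along the cycle S0 → S1 → S2 → S3 → S0 while other symbols loop. Accept at S2.
A 4-state machine:
        a   b  
>  S0   S1  S0 
   S1   S2  S1 
 * S2   S3  S2 
   S3   S0  S3 
(> = start, * = accepting)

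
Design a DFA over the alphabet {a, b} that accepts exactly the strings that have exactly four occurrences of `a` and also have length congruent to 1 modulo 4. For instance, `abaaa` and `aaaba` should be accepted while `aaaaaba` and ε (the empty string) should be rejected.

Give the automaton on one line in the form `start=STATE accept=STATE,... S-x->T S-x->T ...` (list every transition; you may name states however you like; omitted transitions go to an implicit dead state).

start=q0 accept=q15 q0-a->q1 q0-b->q2 q1-a->q3 q1-b->q4 q2-a->q4 q2-b->q5 q3-a->q6 q3-b->q7 q4-a->q7 q4-b->q8 q5-a->q8 q5-b->q9 q6-a->q10 q6-b->q11 q7-a->q11 q7-b->q12 q8-a->q12 q8-b->q13 q9-a->q13 q9-b->q0 q10-a->q14 q10-b->q15 q11-a->q15 q11-b->q16 q12-a->q16 q12-b->q17 q13-a->q17 q13-b->q1 q14-a->q18 q14-b->q18 q15-a->q18 q15-b->q19 q16-a->q19 q16-b->q20 q17-a->q20 q17-b->q3 q18-a->q21 q18-b->q21 q19-a->q21 q19-b->q22 q20-a->q22 q20-b->q6 q21-a->q23 q21-b->q23 q22-a->q23 q22-b->q10 q23-a->q14 q23-b->q14

Build one automaton per condition and run them in lockstep. One (6 states) tracks the count of `a`s, saturating at 5; the other (4 states) tracks the input length modulo 4. Each combined state is a pair, one component from each; accept when both components accept.
A 24-state machine:
          a    b  
>  q0     q1   q2 
   q1     q3   q4 
   q2     q4   q5 
   q3     q6   q7 
   q4     q7   q8 
   q5     q8   q9 
   q6    q10  q11 
   q7    q11  q12 
   q8    q12  q13 
   q9    q13   q0 
   q10   q14  q15 
   q11   q15  q16 
   q12   q16  q17 
   q13   q17   q1 
   q14   q18  q18 
 * q15   q18  q19 
   q16   q19  q20 
   q17   q20   q3 
   q18   q21  q21 
   q19   q21  q22 
   q20   q22   q6 
   q21   q23  q23 
   q22   q23  q10 
   q23   q14  q14 
(> = start, * = accepting)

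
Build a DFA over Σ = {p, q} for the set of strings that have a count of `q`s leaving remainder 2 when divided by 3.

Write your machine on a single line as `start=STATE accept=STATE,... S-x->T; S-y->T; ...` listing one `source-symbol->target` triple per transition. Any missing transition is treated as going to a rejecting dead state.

start=S0; accept=S2; S0-p->S0; S0-q->S1; S1-p->S1; S1-q->S2; S2-p->S2; S2-q->S0

The only thing that matters is how many `q`s have appeared, reduced mod 3. Use one state per residue: S0 for 0, …, S2 for 2. Reading `q` moves to the next residue; anything else stays put. S2 is accepting.
        p   q  
>  S0   S0  S1 
   S1   S1  S2 
 * S2   S2  S0 
(> = start, * = accepting)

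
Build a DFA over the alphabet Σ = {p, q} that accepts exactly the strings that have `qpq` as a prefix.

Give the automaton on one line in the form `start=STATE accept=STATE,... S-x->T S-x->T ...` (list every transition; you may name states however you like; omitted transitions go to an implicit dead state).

Walk along `qpq` while the input agrees: from s0 take `q` to s1, and so on. Any deviation drops to the rejecting sink s4. Once s3 is reached the prefix is confirmed and every continuation is accepted.
5 states suffice.
        p   q  
>  s0   s4  s1 
   s1   s2  s4 
   s2   s4  s3 
 * s3   s3  s3 
   s4   s4  s4 
(> = start, * = accepting)

start=s0 accept=s3 s0-p->s4 s0-q->s1 s1-p->s2 s1-q->s4 s2-p->s4 s2-q->s3 s3-p->s3 s3-q->s3 s4-p->s4 s4-q->s4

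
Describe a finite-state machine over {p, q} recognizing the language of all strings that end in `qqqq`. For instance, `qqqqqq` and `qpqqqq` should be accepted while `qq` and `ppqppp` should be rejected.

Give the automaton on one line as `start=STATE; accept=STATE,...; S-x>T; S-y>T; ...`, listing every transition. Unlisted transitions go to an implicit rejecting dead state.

start=s0; accept=s4; s0-p>s0; s0-q>s1; s1-p>s0; s1-q>s2; s2-p>s0; s2-q>s3; s3-p>s0; s3-q>s4; s4-p>s0; s4-q>s4

Let each state record the length of the longest suffix of the input read so far that is also a prefix of `qqqq`. s1 means the last symbol is `q`; s2 means the last 2 symbols are `qq`; s3 means the last 3 symbols are `qqq`; s4 means the last 4 symbols are `qqqq`. Accept only at s4, where the string currently ends in `qqqq`.
With 5 states:
        p   q  
>  s0   s0  s1 
   s1   s0  s2 
   s2   s0  s3 
   s3   s0  s4 
 * s4   s0  s4 
(> = start, * = accepting)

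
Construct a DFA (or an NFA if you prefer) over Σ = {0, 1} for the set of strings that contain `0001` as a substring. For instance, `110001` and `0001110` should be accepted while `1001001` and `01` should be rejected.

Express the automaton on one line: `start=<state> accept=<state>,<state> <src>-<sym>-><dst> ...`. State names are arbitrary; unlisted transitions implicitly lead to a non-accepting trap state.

Track how much of `0001` has been matched so far: state A is no progress, E is the absorbing accept state reached once `0001` has occurred. Intermediate states record partial matches; on a mismatch, fall back to the longest reusable overlap.
       0  1 
>  A   B  A 
   B   C  A 
   C   D  A 
   D   D  E 
 * E   E  E 
(> = start, * = accepting)

start=A accept=E A-0->B A-1->A B-0->C B-1->A C-0->D C-1->A D-0->D D-1->E E-0->E E-1->E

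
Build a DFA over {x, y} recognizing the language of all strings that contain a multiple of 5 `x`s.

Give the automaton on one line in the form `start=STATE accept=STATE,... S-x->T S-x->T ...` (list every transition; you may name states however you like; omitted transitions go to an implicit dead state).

Keep the running count of `x`s modulo 5: each `x` advances along the cycle A → B → C → D → E → A while other symbols loop. Accept at A.
With 5 states:
       x  y 
>* A   B  A 
   B   C  B 
   C   D  C 
   D   E  D 
   E   A  E 
(> = start, * = accepting)

start=A accept=A A-x->B A-y->A B-x->C B-y->B C-x->D C-y->C D-x->E D-y->D E-x->A E-y->E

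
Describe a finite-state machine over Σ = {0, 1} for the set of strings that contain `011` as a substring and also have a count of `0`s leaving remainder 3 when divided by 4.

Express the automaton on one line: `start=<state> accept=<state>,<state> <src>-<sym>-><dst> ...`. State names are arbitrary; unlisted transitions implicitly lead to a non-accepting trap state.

start=q0 accept=q11 q0-0->q1 q0-1->q0 q1-0->q2 q1-1->q3 q2-0->q4 q2-1->q5 q3-0->q2 q3-1->q6 q4-0->q7 q4-1->q8 q5-0->q4 q5-1->q9 q6-0->q9 q6-1->q6 q7-0->q1 q7-1->q10 q8-0->q7 q8-1->q11 q9-0->q11 q9-1->q9 q10-0->q1 q10-1->q12 q11-0->q12 q11-1->q11 q12-0->q6 q12-1->q12

Handle the two conditions separately and then intersect. The first has 4 states tracking whether and how much of `011` has been seen; the second has 4 states tracking the count of `0`s modulo 4. A product state is a pair (one from each), accepting exactly when both do.
With 13 states:
          0    1  
>  q0     q1   q0 
   q1     q2   q3 
   q2     q4   q5 
   q3     q2   q6 
   q4     q7   q8 
   q5     q4   q9 
   q6     q9   q6 
   q7     q1  q10 
   q8     q7  q11 
   q9    q11   q9 
   q10    q1  q12 
 * q11   q12  q11 
   q12    q6  q12 
(> = start, * = accepting)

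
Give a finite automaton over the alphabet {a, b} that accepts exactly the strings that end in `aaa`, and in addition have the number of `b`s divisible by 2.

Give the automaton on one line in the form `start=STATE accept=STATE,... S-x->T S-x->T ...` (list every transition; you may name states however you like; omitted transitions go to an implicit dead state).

Handle the two conditions separately and then intersect. One (4 states) tracks how much of the suffix `aaa` has currently been matched; the other (2 states) tracks the count of `b`s modulo 2. Each combined state is a pair, one component from each; accept when both components accept. Equivalent product states are then merged.
        a   b  
>  q0   q1  q2 
   q1   q3  q2 
   q2   q2  q0 
   q3   q4  q2 
 * q4   q4  q2 
(> = start, * = accepting)

start=q0 accept=q4 q0-a->q1 q0-b->q2 q1-a->q3 q1-b->q2 q2-a->q2 q2-b->q0 q3-a->q4 q3-b->q2 q4-a->q4 q4-b->q2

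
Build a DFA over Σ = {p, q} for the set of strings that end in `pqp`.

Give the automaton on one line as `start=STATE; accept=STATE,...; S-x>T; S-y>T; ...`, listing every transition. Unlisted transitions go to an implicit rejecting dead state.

Let each state record the length of the longest suffix of the input read so far that is also a prefix of `pqp`. B means the last symbol is `p`; C means the last 2 symbols are `pq`; D means the last 3 symbols are `pqp`. Accept only at D, where the string currently ends in `pqp`.
       p  q 
>  A   B  A 
   B   B  C 
   C   D  A 
 * D   B  C 
(> = start, * = accepting)

start=A; accept=D; A-p>B; A-q>A; B-p>B; B-q>C; C-p>D; C-q>A; D-p>B; D-q>C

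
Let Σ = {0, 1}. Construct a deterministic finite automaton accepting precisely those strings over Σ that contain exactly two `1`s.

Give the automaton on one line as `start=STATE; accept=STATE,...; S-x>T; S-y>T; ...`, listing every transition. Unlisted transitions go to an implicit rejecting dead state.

start=s0; accept=s2; s0-0>s0; s0-1>s1; s1-0>s1; s1-1>s2; s2-0>s2; s2-1>s3; s3-0>s3; s3-1>s3

Only the number of `1`s matters, and only up to 3. Make a chain s0 → s1 → s2 → s3 advanced by each `1` (with s3 absorbing); every other symbol self-loops. The accepting set is {s2}.
A 4-state machine:
        0   1  
>  s0   s0  s1 
   s1   s1  s2 
 * s2   s2  s3 
   s3   s3  s3 
(> = start, * = accepting)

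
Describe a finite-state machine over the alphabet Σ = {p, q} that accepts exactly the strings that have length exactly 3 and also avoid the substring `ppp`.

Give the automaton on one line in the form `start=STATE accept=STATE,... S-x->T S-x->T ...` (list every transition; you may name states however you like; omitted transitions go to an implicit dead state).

Handle the two conditions separately and then intersect. The first has 5 states tracking the input length, saturating at 4; the second has 4 states tracking partial matches of the forbidden pattern `ppp`. A product state is a pair (one from each), accepting exactly when both do. Equivalent product states are then merged.
        p   q  
>  s0   s1  s2 
   s1   s3  s4 
   s2   s4  s4 
   s3   s5  s6 
   s4   s6  s6 
   s5   s5  s5 
 * s6   s5  s5 
(> = start, * = accepting)

start=s0 accept=s6 s0-p->s1 s0-q->s2 s1-p->s3 s1-q->s4 s2-p->s4 s2-q->s4 s3-p->s5 s3-q->s6 s4-p->s6 s4-q->s6 s5-p->s5 s5-q->s5 s6-p->s5 s6-q->s5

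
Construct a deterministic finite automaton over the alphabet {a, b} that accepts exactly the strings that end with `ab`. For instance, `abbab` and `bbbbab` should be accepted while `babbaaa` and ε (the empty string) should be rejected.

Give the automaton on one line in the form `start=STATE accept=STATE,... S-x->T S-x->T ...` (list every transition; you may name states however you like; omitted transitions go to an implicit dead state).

start=q0 accept=q2 q0-a->q1 q0-b->q0 q1-a->q1 q1-b->q2 q2-a->q1 q2-b->q0

Remember how much of `ab` the current input suffix matches. State q0 means no match yet; q1 means the last symbol is `a`; q2 means the last 2 symbols are `ab`. Only q2 accepts. On a mismatch, fall back to the longest proper suffix that is still a prefix of `ab`.
With 3 states:
        a   b  
>  q0   q1  q0 
   q1   q1  q2 
 * q2   q1  q0 
(> = start, * = accepting)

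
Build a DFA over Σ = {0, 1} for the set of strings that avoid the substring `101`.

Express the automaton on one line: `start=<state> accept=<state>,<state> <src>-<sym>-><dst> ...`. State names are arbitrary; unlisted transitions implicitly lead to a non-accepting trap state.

start=q0 accept=q0,q1,q2 q0-0->q0 q0-1->q1 q1-0->q2 q1-1->q1 q2-0->q0 q2-1->q3 q3-0->q3 q3-1->q3

This is the complement of 'contains `101`'. Use the same substring-matching states — q0 through q3 holding how much of `101` has just been matched — but flip the accepting set: everything except the trap q3 accepts.
        0   1  
>* q0   q0  q1 
 * q1   q2  q1 
 * q2   q0  q3 
   q3   q3  q3 
(> = start, * = accepting)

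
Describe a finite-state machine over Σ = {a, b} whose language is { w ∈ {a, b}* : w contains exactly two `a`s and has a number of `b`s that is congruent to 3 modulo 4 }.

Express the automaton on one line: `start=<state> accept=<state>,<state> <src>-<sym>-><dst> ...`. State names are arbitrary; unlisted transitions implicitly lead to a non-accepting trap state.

Handle the two conditions separately and then intersect. The first has 4 states tracking the count of `a`s, saturating at 3; the second has 4 states tracking the count of `b`s modulo 4. A product state is a pair (one from each), accepting exactly when both do.
16 states suffice.
          a    b  
>  s0     s1   s2 
   s1     s3   s4 
   s2     s4   s5 
   s3     s6   s7 
   s4     s7   s8 
   s5     s8   s9 
   s6     s6  s10 
   s7    s10  s11 
   s8    s11  s12 
   s9    s12   s0 
   s10   s10  s13 
   s11   s13  s14 
   s12   s14   s1 
   s13   s13  s15 
 * s14   s15   s3 
   s15   s15   s6 
(> = start, * = accepting)

start=s0 accept=s14 s0-a->s1 s0-b->s2 s1-a->s3 s1-b->s4 s2-a->s4 s2-b->s5 s3-a->s6 s3-b->s7 s4-a->s7 s4-b->s8 s5-a->s8 s5-b->s9 s6-a->s6 s6-b->s10 s7-a->s10 s7-b->s11 s8-a->s11 s8-b->s12 s9-a->s12 s9-b->s0 s10-a->s10 s10-b->s13 s11-a->s13 s11-b->s14 s12-a->s14 s12-b->s1 s13-a->s13 s13-b->s15 s14-a->s15 s14-b->s3 s15-a->s15 s15-b->s6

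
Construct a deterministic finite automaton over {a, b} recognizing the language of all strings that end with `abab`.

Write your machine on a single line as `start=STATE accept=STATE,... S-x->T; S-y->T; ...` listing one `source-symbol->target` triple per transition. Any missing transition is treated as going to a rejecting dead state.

start=q0; accept=q4; q0-a->q1; q0-b->q0; q1-a->q1; q1-b->q2; q2-a->q3; q2-b->q0; q3-a->q1; q3-b->q4; q4-a->q3; q4-b->q0

Let each state record the length of the longest suffix of the input read so far that is also a prefix of `abab`. q1 means the last symbol is `a`; q2 means the last 2 symbols are `ab`; q3 means the last 3 symbols are `aba`; q4 means the last 4 symbols are `abab`. Accept only at q4, where the string currently ends in `abab`.
A 5-state machine:
        a   b  
>  q0   q1  q0 
   q1   q1  q2 
   q2   q3  q0 
   q3   q1  q4 
 * q4   q3  q0 
(> = start, * = accepting)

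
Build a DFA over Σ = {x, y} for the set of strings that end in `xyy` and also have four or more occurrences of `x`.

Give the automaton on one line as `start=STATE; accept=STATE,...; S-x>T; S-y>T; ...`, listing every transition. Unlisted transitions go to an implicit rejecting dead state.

Handle the two conditions separately and then intersect. One (4 states) tracks how much of the suffix `xyy` has currently been matched; the other (6 states) tracks the count of `x`s, saturating at 5. Each combined state is a pair, one component from each; accept when both components accept. Minimizing collapses redundant product states.
7 states suffice.
        x   y  
>  s0   s1  s0 
   s1   s2  s1 
   s2   s3  s2 
   s3   s4  s3 
   s4   s4  s5 
   s5   s4  s6 
 * s6   s4  s3 
(> = start, * = accepting)

start=s0; accept=s6; s0-x>s1; s0-y>s0; s1-x>s2; s1-y>s1; s2-x>s3; s2-y>s2; s3-x>s4; s3-y>s3; s4-x>s4; s4-y>s5; s5-x>s4; s5-y>s6; s6-x>s4; s6-y>s3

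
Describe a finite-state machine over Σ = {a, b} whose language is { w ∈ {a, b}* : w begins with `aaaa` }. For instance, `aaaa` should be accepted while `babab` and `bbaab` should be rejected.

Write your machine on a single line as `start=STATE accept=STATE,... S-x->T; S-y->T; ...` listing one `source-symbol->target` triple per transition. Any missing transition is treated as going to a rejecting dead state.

Check the first 4 symbols one by one: S0 through S3 record how many have matched `aaaa` so far; any wrong symbol goes to the dead state S5. After all 4 match we enter the accepting sink S4.
6 states suffice.
        a   b  
>  S0   S1  S5 
   S1   S2  S5 
   S2   S3  S5 
   S3   S4  S5 
 * S4   S4  S4 
   S5   S5  S5 
(> = start, * = accepting)

start=S0; accept=S4; S0-a->S1; S0-b->S5; S1-a->S2; S1-b->S5; S2-a->S3; S2-b->S5; S3-a->S4; S3-b->S5; S4-a->S4; S4-b->S4; S5-a->S5; S5-b->S5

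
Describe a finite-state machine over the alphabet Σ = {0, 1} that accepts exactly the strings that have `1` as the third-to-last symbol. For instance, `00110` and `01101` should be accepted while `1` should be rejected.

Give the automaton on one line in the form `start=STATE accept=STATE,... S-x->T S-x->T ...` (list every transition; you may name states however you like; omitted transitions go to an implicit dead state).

Because acceptance depends on a position counted from the end, the machine has to buffer the most recent 3 symbols. Make each state the string of the last up-to-3 symbols read; on input `x` shift the window left and append `x`. Accept when the buffered window has length 3 and begins with `1`.
15 states suffice.
          0    1  
>  q0     q1   q2 
   q1     q3   q4 
   q2     q5   q6 
   q3     q7   q8 
   q4     q9  q10 
   q5    q11  q12 
   q6    q13  q14 
   q7     q7   q8 
   q8     q9  q10 
   q9    q11  q12 
   q10   q13  q14 
 * q11    q7   q8 
 * q12    q9  q10 
 * q13   q11  q12 
 * q14   q13  q14 
(> = start, * = accepting)

start=q0 accept=q11,q12,q13,q14 q0-0->q1 q0-1->q2 q1-0->q3 q1-1->q4 q2-0->q5 q2-1->q6 q3-0->q7 q3-1->q8 q4-0->q9 q4-1->q10 q5-0->q11 q5-1->q12 q6-0->q13 q6-1->q14 q7-0->q7 q7-1->q8 q8-0->q9 q8-1->q10 q9-0->q11 q9-1->q12 q10-0->q13 q10-1->q14 q11-0->q7 q11-1->q8 q12-0->q9 q12-1->q10 q13-0->q11 q13-1->q12 q14-0->q13 q14-1->q14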